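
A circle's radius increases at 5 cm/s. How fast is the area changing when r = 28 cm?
280π cm²/s

A = πr²
dA/dt = 2πr · dr/dt = 2π(28)(5) = 280π cm²/s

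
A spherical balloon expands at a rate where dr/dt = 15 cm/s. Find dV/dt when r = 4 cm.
960π cm³/s

V = (4/3)πr³
dV/dt = dV/dr · dr/dt = 4πr² · 15
At r = 4: dV/dt = 960π cm³/s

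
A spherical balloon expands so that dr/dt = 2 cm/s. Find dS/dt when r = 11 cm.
176π cm²/s

S = 4πr²
dS/dt = dS/dr · dr/dt = 8πr · 2
At r = 11: dS/dt = 176π cm²/s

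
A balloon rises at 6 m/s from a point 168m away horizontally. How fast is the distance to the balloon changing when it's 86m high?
258√8905/8905 ≈ 2.734 m/s

z² = 168² + y²
z = √(168² + 86²) = 2√8905
dz/dt = y/z · dy/dt = 86/(2√8905) · 6 = 258√8905/8905 ≈ 2.734 m/s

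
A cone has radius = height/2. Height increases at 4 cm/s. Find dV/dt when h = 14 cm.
196π cm³/s

V = (1/3)π(h/2)²h = πh³/12
dV/dt = πh²/4 · 4
At h = 14: dV/dt = 196π cm³/s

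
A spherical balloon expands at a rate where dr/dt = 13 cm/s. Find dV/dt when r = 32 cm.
53248π cm³/s

V = (4/3)πr³
dV/dt = dV/dr · dr/dt = 4πr² · 13
At r = 32: dV/dt = 53248π cm³/s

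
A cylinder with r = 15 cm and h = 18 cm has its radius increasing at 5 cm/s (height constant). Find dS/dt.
480π cm²/s

S = 2πrh + 2πr² (lateral + bases)
dS/dt = (2πh + 4πr)·dr/dt = (2π·18 + 4π·15)·5
= 480π cm²/s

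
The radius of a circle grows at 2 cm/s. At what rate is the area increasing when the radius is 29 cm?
116π cm²/s

A = πr²
dA/dt = 2πr · dr/dt = 2π(29)(2) = 116π cm²/s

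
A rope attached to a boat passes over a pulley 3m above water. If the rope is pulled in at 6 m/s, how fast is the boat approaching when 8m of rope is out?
48√55/55 ≈ 6.472 m/s

rope² = x² + 3²
x = √(8² - 3²) = √55
dx/dt = (rope/x) · d(rope)/dt = (8/√55) · (-6) = -48√55/55 m/s
The boat approaches at 48√55/55 ≈ 6.472 m/s.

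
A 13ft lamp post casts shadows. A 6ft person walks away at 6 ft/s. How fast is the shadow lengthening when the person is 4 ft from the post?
36/7 ft/s

By similar triangles: 13/(x+s) = 6/s
Solving: s = 6x/7
ds/dt = 6/7 · dx/dt = 6/7 · 6 = 36/7 ft/s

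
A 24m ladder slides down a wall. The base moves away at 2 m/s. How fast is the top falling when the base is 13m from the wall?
26√407/407 ≈ 1.289 m/s

x² + y² = 24²
2x·dx/dt + 2y·dy/dt = 0
dy/dt = -x/y · dx/dt = -13/√407 · 2 = -26√407/407 m/s
The top is descending at 26√407/407 ≈ 1.289 m/s.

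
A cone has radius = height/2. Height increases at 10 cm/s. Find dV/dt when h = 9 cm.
405π/2 cm³/s

V = (1/3)π(h/2)²h = πh³/12
dV/dt = πh²/4 · 10
At h = 9: dV/dt = 405π/2 cm³/s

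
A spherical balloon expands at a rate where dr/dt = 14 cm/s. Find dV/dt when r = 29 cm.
47096π cm³/s

V = (4/3)πr³
dV/dt = dV/dr · dr/dt = 4πr² · 14
At r = 29: dV/dt = 47096π cm³/s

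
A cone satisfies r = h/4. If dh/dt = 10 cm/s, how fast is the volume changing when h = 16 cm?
160π cm³/s

V = (1/3)π(h/4)²h = πh³/48
dV/dt = πh²/16 · 10
At h = 16: dV/dt = 160π cm³/s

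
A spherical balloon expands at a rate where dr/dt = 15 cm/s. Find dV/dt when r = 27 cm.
43740π cm³/s

V = (4/3)πr³
dV/dt = dV/dr · dr/dt = 4πr² · 15
At r = 27: dV/dt = 43740π cm³/s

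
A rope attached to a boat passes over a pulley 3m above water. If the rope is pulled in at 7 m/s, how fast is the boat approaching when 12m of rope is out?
28√15/15 ≈ 7.23 m/s

rope² = x² + 3²
x = √(12² - 3²) = 3√15
dx/dt = (rope/x) · d(rope)/dt = (12/(3√15)) · (-7) = -28√15/15 m/s
The boat approaches at 28√15/15 ≈ 7.23 m/s.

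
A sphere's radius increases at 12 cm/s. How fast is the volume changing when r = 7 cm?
2352π cm³/s

V = (4/3)πr³
dV/dt = dV/dr · dr/dt = 4πr² · 12
At r = 7: dV/dt = 2352π cm³/s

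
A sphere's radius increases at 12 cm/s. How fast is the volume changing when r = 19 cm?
17328π cm³/s

V = (4/3)πr³
dV/dt = dV/dr · dr/dt = 4πr² · 12
At r = 19: dV/dt = 17328π cm³/s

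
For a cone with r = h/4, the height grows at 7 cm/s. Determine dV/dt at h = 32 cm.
448π cm³/s

V = (1/3)π(h/4)²h = πh³/48
dV/dt = πh²/16 · 7
At h = 32: dV/dt = 448π cm³/s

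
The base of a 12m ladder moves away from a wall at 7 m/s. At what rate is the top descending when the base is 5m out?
5√119/17 ≈ 3.208 m/s

x² + y² = 12²
2x·dx/dt + 2y·dy/dt = 0
dy/dt = -x/y · dx/dt = -5/√119 · 7 = -5√119/17 m/s
The top is descending at 5√119/17 ≈ 3.208 m/s.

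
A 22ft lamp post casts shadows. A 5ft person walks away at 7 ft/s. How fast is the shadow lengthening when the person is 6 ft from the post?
35/17 ft/s

By similar triangles: 22/(x+s) = 5/s
Solving: s = 5x/17
ds/dt = 5/17 · dx/dt = 5/17 · 7 = 35/17 ft/s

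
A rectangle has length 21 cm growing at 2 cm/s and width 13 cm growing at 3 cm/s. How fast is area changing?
89 cm²/s

A = lw
dA/dt = w·dl/dt + l·dw/dt = 13·2 + 21·3 = 89 cm²/s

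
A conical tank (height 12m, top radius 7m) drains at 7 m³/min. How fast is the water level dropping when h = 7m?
144/(343π) ≈ 0.1336 m/min

r/h = 7/12, so r = (7/12)h
V = (1/3)πr²h = (1/3)π((7/12)h)²h = (49/432)πh³
dV/dh = (49/144)πh²
dh/dt = (dV/dt)/(dV/dh) = -7/((49/144)π·7²) = -144/(343π) m/min
The level is dropping at 144/(343π) ≈ 0.1336 m/min.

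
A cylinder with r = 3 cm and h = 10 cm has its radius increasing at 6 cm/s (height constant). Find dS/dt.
192π cm²/s

S = 2πrh + 2πr² (lateral + bases)
dS/dt = (2πh + 4πr)·dr/dt = (2π·10 + 4π·3)·6
= 192π cm²/s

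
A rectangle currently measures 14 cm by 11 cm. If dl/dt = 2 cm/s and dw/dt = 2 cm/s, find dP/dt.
8 cm/s

P = 2(l + w)
dP/dt = 2(dl/dt + dw/dt) = 2(2 + 2) = 8 cm/s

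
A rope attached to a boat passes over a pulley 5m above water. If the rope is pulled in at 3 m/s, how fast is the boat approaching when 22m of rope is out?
22√51/51 ≈ 3.081 m/s

rope² = x² + 5²
x = √(22² - 5²) = 3√51
dx/dt = (rope/x) · d(rope)/dt = (22/(3√51)) · (-3) = -22√51/51 m/s
The boat approaches at 22√51/51 ≈ 3.081 m/s.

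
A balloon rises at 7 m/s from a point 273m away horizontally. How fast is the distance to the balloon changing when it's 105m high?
35√194/194 ≈ 2.513 m/s

z² = 273² + y²
z = √(273² + 105²) = 21√194
dz/dt = y/z · dy/dt = 105/(21√194) · 7 = 35√194/194 ≈ 2.513 m/s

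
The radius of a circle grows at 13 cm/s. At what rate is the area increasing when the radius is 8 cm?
208π cm²/s

A = πr²
dA/dt = 2πr · dr/dt = 2π(8)(13) = 208π cm²/s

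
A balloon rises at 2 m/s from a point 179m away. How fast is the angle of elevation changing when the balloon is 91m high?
0.008879 rad/s

tan(θ) = y/179
sec²(θ) · dθ/dt = (1/179) · dy/dt
dθ/dt = cos²(θ)/179 · 2 = 179/(179² + 91²) · 2
dθ/dt = 0.008879 rad/s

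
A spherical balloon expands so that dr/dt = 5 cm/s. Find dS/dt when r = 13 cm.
520π cm²/s

S = 4πr²
dS/dt = dS/dr · dr/dt = 8πr · 5
At r = 13: dS/dt = 520π cm²/s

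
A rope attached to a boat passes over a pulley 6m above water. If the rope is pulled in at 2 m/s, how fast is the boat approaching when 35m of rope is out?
70√1189/1189 ≈ 2.03 m/s

rope² = x² + 6²
x = √(35² - 6²) = √1189
dx/dt = (rope/x) · d(rope)/dt = (35/√1189) · (-2) = -70√1189/1189 m/s
The boat approaches at 70√1189/1189 ≈ 2.03 m/s.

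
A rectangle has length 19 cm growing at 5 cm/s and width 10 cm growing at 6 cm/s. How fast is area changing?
164 cm²/s

A = lw
dA/dt = w·dl/dt + l·dw/dt = 10·5 + 19·6 = 164 cm²/s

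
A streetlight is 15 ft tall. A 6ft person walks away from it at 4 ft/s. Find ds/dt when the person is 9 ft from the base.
8/3 ft/s

By similar triangles: 15/(x+s) = 6/s
Solving: s = 6x/9
ds/dt = 6/9 · dx/dt = 2/3 · 4 = 8/3 ft/s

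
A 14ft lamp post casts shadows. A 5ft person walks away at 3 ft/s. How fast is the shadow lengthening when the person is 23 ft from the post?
5/3 ft/s

By similar triangles: 14/(x+s) = 5/s
Solving: s = 5x/9
ds/dt = 5/9 · dx/dt = 5/9 · 3 = 5/3 ft/s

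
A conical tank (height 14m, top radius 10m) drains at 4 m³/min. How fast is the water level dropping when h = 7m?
4/(25π) ≈ 0.05093 m/min

r/h = 10/14, so r = (5/7)h
V = (1/3)πr²h = (1/3)π((5/7)h)²h = (25/147)πh³
dV/dh = (25/49)πh²
dh/dt = (dV/dt)/(dV/dh) = -4/((25/49)π·7²) = -4/(25π) m/min
The level is dropping at 4/(25π) ≈ 0.05093 m/min.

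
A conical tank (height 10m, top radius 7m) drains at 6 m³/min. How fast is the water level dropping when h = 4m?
75/(98π) ≈ 0.2436 m/min

r/h = 7/10, so r = (7/10)h
V = (1/3)πr²h = (1/3)π((7/10)h)²h = (49/300)πh³
dV/dh = (49/100)πh²
dh/dt = (dV/dt)/(dV/dh) = -6/((49/100)π·4²) = -75/(98π) m/min
The level is dropping at 75/(98π) ≈ 0.2436 m/min.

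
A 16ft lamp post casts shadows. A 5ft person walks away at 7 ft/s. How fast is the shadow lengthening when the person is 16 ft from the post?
35/11 ft/s

By similar triangles: 16/(x+s) = 5/s
Solving: s = 5x/11
ds/dt = 5/11 · dx/dt = 5/11 · 7 = 35/11 ft/s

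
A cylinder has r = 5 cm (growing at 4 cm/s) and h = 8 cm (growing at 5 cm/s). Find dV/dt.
445π cm³/s

V = πr²h
dV/dt = 2πrh·dr/dt + πr²·dh/dt
= 2π(5)(8)(4) + π(5)²(5)
= 445π cm³/s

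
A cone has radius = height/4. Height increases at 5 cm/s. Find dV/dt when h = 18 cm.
405π/4 cm³/s

V = (1/3)π(h/4)²h = πh³/48
dV/dt = πh²/16 · 5
At h = 18: dV/dt = 405π/4 cm³/s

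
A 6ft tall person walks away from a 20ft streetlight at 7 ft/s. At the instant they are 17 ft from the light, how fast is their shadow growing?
3 ft/s

By similar triangles: 20/(x+s) = 6/s
Solving: s = 6x/14
ds/dt = 6/14 · dx/dt = 3/7 · 7 = 3 ft/s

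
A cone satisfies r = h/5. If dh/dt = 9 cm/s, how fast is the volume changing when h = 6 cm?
324π/25 cm³/s

V = (1/3)π(h/5)²h = πh³/75
dV/dt = πh²/25 · 9
At h = 6: dV/dt = 324π/25 cm³/s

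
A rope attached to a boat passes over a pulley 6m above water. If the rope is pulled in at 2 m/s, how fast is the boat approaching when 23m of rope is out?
46√493/493 ≈ 2.072 m/s

rope² = x² + 6²
x = √(23² - 6²) = √493
dx/dt = (rope/x) · d(rope)/dt = (23/√493) · (-2) = -46√493/493 m/s
The boat approaches at 46√493/493 ≈ 2.072 m/s.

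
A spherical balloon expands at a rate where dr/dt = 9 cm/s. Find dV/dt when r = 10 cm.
3600π cm³/s

V = (4/3)πr³
dV/dt = dV/dr · dr/dt = 4πr² · 9
At r = 10: dV/dt = 3600π cm³/s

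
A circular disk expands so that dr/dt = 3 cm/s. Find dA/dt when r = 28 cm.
168π cm²/s

A = πr²
dA/dt = 2πr · dr/dt = 2π(28)(3) = 168π cm²/s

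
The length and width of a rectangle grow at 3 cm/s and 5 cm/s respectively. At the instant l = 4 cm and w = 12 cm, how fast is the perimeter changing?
16 cm/s

P = 2(l + w)
dP/dt = 2(dl/dt + dw/dt) = 2(3 + 5) = 16 cm/s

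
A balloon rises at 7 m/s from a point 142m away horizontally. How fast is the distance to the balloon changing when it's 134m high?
469√9530/9530 ≈ 4.804 m/s

z² = 142² + y²
z = √(142² + 134²) = 2√9530
dz/dt = y/z · dy/dt = 134/(2√9530) · 7 = 469√9530/9530 ≈ 4.804 m/s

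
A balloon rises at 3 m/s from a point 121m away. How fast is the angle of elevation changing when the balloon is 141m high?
0.010515 rad/s

tan(θ) = y/121
sec²(θ) · dθ/dt = (1/121) · dy/dt
dθ/dt = cos²(θ)/121 · 3 = 121/(121² + 141²) · 3
dθ/dt = 0.010515 rad/s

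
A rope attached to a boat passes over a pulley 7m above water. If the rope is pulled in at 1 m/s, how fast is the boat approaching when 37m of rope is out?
37√330/660 ≈ 1.018 m/s

rope² = x² + 7²
x = √(37² - 7²) = 2√330
dx/dt = (rope/x) · d(rope)/dt = (37/(2√330)) · (-1) = -37√330/660 m/s
The boat approaches at 37√330/660 ≈ 1.018 m/s.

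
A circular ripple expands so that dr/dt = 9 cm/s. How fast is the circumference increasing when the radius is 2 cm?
18π cm/s

C = 2πr
dC/dt = 2π · dr/dt = 2π · 9 = 18π cm/s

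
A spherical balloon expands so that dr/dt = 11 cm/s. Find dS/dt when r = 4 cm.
352π cm²/s

S = 4πr²
dS/dt = dS/dr · dr/dt = 8πr · 11
At r = 4: dS/dt = 352π cm²/s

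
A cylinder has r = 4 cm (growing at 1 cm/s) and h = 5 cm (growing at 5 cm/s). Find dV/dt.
120π cm³/s

V = πr²h
dV/dt = 2πrh·dr/dt + πr²·dh/dt
= 2π(4)(5)(1) + π(4)²(5)
= 120π cm³/s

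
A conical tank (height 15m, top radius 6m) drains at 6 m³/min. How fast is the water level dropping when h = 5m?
3/(2π) ≈ 0.4775 m/min

r/h = 6/15, so r = (2/5)h
V = (1/3)πr²h = (1/3)π((2/5)h)²h = (4/75)πh³
dV/dh = (4/25)πh²
dh/dt = (dV/dt)/(dV/dh) = -6/((4/25)π·5²) = -3/(2π) m/min
The level is dropping at 3/(2π) ≈ 0.4775 m/min.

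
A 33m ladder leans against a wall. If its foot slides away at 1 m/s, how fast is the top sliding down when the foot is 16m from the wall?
16√17/119 ≈ 0.5544 m/s

x² + y² = 33²
2x·dx/dt + 2y·dy/dt = 0
dy/dt = -x/y · dx/dt = -16/(7√17) · 1 = -16√17/119 m/s
The top is descending at 16√17/119 ≈ 0.5544 m/s.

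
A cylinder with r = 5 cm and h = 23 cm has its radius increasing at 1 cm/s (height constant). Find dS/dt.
66π cm²/s

S = 2πrh + 2πr² (lateral + bases)
dS/dt = (2πh + 4πr)·dr/dt = (2π·23 + 4π·5)·1
= 66π cm²/s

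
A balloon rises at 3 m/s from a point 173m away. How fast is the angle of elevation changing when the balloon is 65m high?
0.015196 rad/s

tan(θ) = y/173
sec²(θ) · dθ/dt = (1/173) · dy/dt
dθ/dt = cos²(θ)/173 · 3 = 173/(173² + 65²) · 3
dθ/dt = 0.015196 rad/s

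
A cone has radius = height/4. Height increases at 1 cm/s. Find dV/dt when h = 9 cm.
81π/16 cm³/s

V = (1/3)π(h/4)²h = πh³/48
dV/dt = πh²/16 · 1
At h = 9: dV/dt = 81π/16 cm³/s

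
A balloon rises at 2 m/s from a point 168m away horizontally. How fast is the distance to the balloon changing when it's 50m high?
50√7681/7681 ≈ 0.5705 m/s

z² = 168² + y²
z = √(168² + 50²) = 2√7681
dz/dt = y/z · dy/dt = 50/(2√7681) · 2 = 50√7681/7681 ≈ 0.5705 m/s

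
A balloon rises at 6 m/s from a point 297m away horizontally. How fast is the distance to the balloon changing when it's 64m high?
384√92305/92305 ≈ 1.264 m/s

z² = 297² + y²
z = √(297² + 64²) = √92305
dz/dt = y/z · dy/dt = 64/√92305 · 6 = 384√92305/92305 ≈ 1.264 m/s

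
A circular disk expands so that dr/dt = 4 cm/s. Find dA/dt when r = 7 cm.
56π cm²/s

A = πr²
dA/dt = 2πr · dr/dt = 2π(7)(4) = 56π cm²/s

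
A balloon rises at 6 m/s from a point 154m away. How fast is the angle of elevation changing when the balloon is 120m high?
0.024242 rad/s

tan(θ) = y/154
sec²(θ) · dθ/dt = (1/154) · dy/dt
dθ/dt = cos²(θ)/154 · 6 = 154/(154² + 120²) · 6
dθ/dt = 0.024242 rad/s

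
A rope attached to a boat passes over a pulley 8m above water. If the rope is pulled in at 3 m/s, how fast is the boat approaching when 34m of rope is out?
17√273/91 ≈ 3.087 m/s

rope² = x² + 8²
x = √(34² - 8²) = 2√273
dx/dt = (rope/x) · d(rope)/dt = (34/(2√273)) · (-3) = -17√273/91 m/s
The boat approaches at 17√273/91 ≈ 3.087 m/s.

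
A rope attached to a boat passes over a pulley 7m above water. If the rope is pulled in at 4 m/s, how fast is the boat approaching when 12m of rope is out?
48√95/95 ≈ 4.925 m/s

rope² = x² + 7²
x = √(12² - 7²) = √95
dx/dt = (rope/x) · d(rope)/dt = (12/√95) · (-4) = -48√95/95 m/s
The boat approaches at 48√95/95 ≈ 4.925 m/s.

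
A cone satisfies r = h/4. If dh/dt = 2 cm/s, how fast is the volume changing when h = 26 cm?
169π/2 cm³/s

V = (1/3)π(h/4)²h = πh³/48
dV/dt = πh²/16 · 2
At h = 26: dV/dt = 169π/2 cm³/s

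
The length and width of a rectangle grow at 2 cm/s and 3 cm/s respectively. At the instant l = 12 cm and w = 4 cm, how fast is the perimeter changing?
10 cm/s

P = 2(l + w)
dP/dt = 2(dl/dt + dw/dt) = 2(2 + 3) = 10 cm/s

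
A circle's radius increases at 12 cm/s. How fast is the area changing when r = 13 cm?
312π cm²/s

A = πr²
dA/dt = 2πr · dr/dt = 2π(13)(12) = 312π cm²/s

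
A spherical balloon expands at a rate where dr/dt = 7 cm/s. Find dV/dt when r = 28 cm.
21952π cm³/s

V = (4/3)πr³
dV/dt = dV/dr · dr/dt = 4πr² · 7
At r = 28: dV/dt = 21952π cm³/s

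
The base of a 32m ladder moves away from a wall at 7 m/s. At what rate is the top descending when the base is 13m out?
91√95/285 ≈ 3.112 m/s

x² + y² = 32²
2x·dx/dt + 2y·dy/dt = 0
dy/dt = -x/y · dx/dt = -13/(3√95) · 7 = -91√95/285 m/s
The top is descending at 91√95/285 ≈ 3.112 m/s.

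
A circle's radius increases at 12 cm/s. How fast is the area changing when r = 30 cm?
720π cm²/s

A = πr²
dA/dt = 2πr · dr/dt = 2π(30)(12) = 720π cm²/s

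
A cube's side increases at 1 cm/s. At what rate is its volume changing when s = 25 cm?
1875 cm³/s

V = s³
dV/dt = 3s² · ds/dt = 3·25²·1 = 1875 cm³/s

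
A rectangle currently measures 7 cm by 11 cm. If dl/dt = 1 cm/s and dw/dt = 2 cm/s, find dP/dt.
6 cm/s

P = 2(l + w)
dP/dt = 2(dl/dt + dw/dt) = 2(1 + 2) = 6 cm/s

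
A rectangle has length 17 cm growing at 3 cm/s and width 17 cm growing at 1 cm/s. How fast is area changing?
68 cm²/s

A = lw
dA/dt = w·dl/dt + l·dw/dt = 17·3 + 17·1 = 68 cm²/s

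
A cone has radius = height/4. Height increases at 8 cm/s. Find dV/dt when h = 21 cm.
441π/2 cm³/s

V = (1/3)π(h/4)²h = πh³/48
dV/dt = πh²/16 · 8
At h = 21: dV/dt = 441π/2 cm³/s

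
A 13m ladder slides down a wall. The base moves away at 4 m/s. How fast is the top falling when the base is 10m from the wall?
40√69/69 ≈ 4.815 m/s

x² + y² = 13²
2x·dx/dt + 2y·dy/dt = 0
dy/dt = -x/y · dx/dt = -10/√69 · 4 = -40√69/69 m/s
The top is descending at 40√69/69 ≈ 4.815 m/s.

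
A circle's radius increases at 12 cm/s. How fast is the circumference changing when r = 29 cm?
24π cm/s

C = 2πr
dC/dt = 2π · dr/dt = 2π · 12 = 24π cm/s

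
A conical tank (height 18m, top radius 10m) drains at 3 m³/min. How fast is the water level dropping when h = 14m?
243/(4900π) ≈ 0.01579 m/min

r/h = 10/18, so r = (5/9)h
V = (1/3)πr²h = (1/3)π((5/9)h)²h = (25/243)πh³
dV/dh = (25/81)πh²
dh/dt = (dV/dt)/(dV/dh) = -3/((25/81)π·14²) = -243/(4900π) m/min
The level is dropping at 243/(4900π) ≈ 0.01579 m/min.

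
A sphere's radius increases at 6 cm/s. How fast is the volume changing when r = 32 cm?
24576π cm³/s

V = (4/3)πr³
dV/dt = dV/dr · dr/dt = 4πr² · 6
At r = 32: dV/dt = 24576π cm³/s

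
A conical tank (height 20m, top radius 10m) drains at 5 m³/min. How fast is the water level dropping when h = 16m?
5/(64π) ≈ 0.02487 m/min

r/h = 10/20, so r = (1/2)h
V = (1/3)πr²h = (1/3)π((1/2)h)²h = (1/12)πh³
dV/dh = (1/4)πh²
dh/dt = (dV/dt)/(dV/dh) = -5/((1/4)π·16²) = -5/(64π) m/min
The level is dropping at 5/(64π) ≈ 0.02487 m/min.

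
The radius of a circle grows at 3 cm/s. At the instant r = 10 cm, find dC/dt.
6π cm/s

C = 2πr
dC/dt = 2π · dr/dt = 2π · 3 = 6π cm/s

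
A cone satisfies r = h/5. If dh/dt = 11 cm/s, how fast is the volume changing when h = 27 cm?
8019π/25 cm³/s

V = (1/3)π(h/5)²h = πh³/75
dV/dt = πh²/25 · 11
At h = 27: dV/dt = 8019π/25 cm³/s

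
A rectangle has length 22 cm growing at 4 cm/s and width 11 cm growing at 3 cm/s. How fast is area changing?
110 cm²/s

A = lw
dA/dt = w·dl/dt + l·dw/dt = 11·4 + 22·3 = 110 cm²/s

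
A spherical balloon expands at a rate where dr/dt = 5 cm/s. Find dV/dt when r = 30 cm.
18000π cm³/s

V = (4/3)πr³
dV/dt = dV/dr · dr/dt = 4πr² · 5
At r = 30: dV/dt = 18000π cm³/s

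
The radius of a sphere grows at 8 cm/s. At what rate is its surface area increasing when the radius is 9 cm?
576π cm²/s

S = 4πr²
dS/dt = dS/dr · dr/dt = 8πr · 8
At r = 9: dS/dt = 576π cm²/s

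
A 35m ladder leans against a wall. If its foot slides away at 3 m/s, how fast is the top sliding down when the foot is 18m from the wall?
54√901/901 ≈ 1.799 m/s

x² + y² = 35²
2x·dx/dt + 2y·dy/dt = 0
dy/dt = -x/y · dx/dt = -18/√901 · 3 = -54√901/901 m/s
The top is descending at 54√901/901 ≈ 1.799 m/s.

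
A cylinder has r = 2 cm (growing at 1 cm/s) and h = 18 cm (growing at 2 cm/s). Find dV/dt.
80π cm³/s

V = πr²h
dV/dt = 2πrh·dr/dt + πr²·dh/dt
= 2π(2)(18)(1) + π(2)²(2)
= 80π cm³/s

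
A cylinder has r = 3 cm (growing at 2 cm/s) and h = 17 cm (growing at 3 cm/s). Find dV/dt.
231π cm³/s

V = πr²h
dV/dt = 2πrh·dr/dt + πr²·dh/dt
= 2π(3)(17)(2) + π(3)²(3)
= 231π cm³/s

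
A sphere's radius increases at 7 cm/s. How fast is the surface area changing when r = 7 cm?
392π cm²/s

S = 4πr²
dS/dt = dS/dr · dr/dt = 8πr · 7
At r = 7: dS/dt = 392π cm²/s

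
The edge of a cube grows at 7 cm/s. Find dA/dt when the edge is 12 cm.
1008 cm²/s

A = 6s²
dA/dt = 12s · ds/dt = 12·12·7 = 1008 cm²/s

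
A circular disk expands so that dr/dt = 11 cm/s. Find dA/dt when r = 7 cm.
154π cm²/s

A = πr²
dA/dt = 2πr · dr/dt = 2π(7)(11) = 154π cm²/s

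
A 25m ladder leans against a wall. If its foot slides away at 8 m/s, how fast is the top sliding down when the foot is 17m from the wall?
34√21/21 ≈ 7.419 m/s

x² + y² = 25²
2x·dx/dt + 2y·dy/dt = 0
dy/dt = -x/y · dx/dt = -17/(4√21) · 8 = -34√21/21 m/s
The top is descending at 34√21/21 ≈ 7.419 m/s.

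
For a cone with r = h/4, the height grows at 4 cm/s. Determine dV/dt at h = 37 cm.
1369π/4 cm³/s

V = (1/3)π(h/4)²h = πh³/48
dV/dt = πh²/16 · 4
At h = 37: dV/dt = 1369π/4 cm³/s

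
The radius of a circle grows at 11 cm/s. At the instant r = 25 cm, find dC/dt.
22π cm/s

C = 2πr
dC/dt = 2π · dr/dt = 2π · 11 = 22π cm/s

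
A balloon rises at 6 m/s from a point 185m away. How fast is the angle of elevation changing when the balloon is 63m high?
0.029062 rad/s

tan(θ) = y/185
sec²(θ) · dθ/dt = (1/185) · dy/dt
dθ/dt = cos²(θ)/185 · 6 = 185/(185² + 63²) · 6
dθ/dt = 0.029062 rad/s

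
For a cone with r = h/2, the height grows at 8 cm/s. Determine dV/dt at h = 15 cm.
450π cm³/s

V = (1/3)π(h/2)²h = πh³/12
dV/dt = πh²/4 · 8
At h = 15: dV/dt = 450π cm³/s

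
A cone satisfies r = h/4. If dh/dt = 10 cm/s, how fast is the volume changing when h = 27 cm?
3645π/8 cm³/s

V = (1/3)π(h/4)²h = πh³/48
dV/dt = πh²/16 · 10
At h = 27: dV/dt = 3645π/8 cm³/s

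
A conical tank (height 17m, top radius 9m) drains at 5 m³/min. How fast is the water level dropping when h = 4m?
1445/(1296π) ≈ 0.3549 m/min

r/h = 9/17, so r = (9/17)h
V = (1/3)πr²h = (1/3)π((9/17)h)²h = (27/289)πh³
dV/dh = (81/289)πh²
dh/dt = (dV/dt)/(dV/dh) = -5/((81/289)π·4²) = -1445/(1296π) m/min
The level is dropping at 1445/(1296π) ≈ 0.3549 m/min.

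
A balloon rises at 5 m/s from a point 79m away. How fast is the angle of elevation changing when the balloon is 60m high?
0.040138 rad/s

tan(θ) = y/79
sec²(θ) · dθ/dt = (1/79) · dy/dt
dθ/dt = cos²(θ)/79 · 5 = 79/(79² + 60²) · 5
dθ/dt = 0.040138 rad/s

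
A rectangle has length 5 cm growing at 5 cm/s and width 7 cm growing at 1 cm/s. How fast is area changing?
40 cm²/s

A = lw
dA/dt = w·dl/dt + l·dw/dt = 7·5 + 5·1 = 40 cm²/s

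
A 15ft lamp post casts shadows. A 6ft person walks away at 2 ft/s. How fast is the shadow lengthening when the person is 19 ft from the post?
4/3 ft/s

By similar triangles: 15/(x+s) = 6/s
Solving: s = 6x/9
ds/dt = 6/9 · dx/dt = 2/3 · 2 = 4/3 ft/s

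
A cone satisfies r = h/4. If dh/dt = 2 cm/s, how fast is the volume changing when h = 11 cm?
121π/8 cm³/s

V = (1/3)π(h/4)²h = πh³/48
dV/dt = πh²/16 · 2
At h = 11: dV/dt = 121π/8 cm³/s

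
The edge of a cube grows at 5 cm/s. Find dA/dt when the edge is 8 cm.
480 cm²/s

A = 6s²
dA/dt = 12s · ds/dt = 12·8·5 = 480 cm²/s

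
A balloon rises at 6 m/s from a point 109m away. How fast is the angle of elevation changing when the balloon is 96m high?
0.031 rad/s

tan(θ) = y/109
sec²(θ) · dθ/dt = (1/109) · dy/dt
dθ/dt = cos²(θ)/109 · 6 = 109/(109² + 96²) · 6
dθ/dt = 0.031 rad/s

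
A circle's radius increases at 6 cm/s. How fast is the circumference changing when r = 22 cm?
12π cm/s

C = 2πr
dC/dt = 2π · dr/dt = 2π · 6 = 12π cm/s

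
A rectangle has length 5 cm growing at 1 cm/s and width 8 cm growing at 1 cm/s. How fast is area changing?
13 cm²/s

A = lw
dA/dt = w·dl/dt + l·dw/dt = 8·1 + 5·1 = 13 cm²/s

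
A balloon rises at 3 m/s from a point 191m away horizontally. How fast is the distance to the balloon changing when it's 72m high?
216√41665/41665 ≈ 1.058 m/s

z² = 191² + y²
z = √(191² + 72²) = √41665
dz/dt = y/z · dy/dt = 72/√41665 · 3 = 216√41665/41665 ≈ 1.058 m/s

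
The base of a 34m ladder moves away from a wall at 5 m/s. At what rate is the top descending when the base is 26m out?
13√30/12 ≈ 5.934 m/s

x² + y² = 34²
2x·dx/dt + 2y·dy/dt = 0
dy/dt = -x/y · dx/dt = -26/(4√30) · 5 = -13√30/12 m/s
The top is descending at 13√30/12 ≈ 5.934 m/s.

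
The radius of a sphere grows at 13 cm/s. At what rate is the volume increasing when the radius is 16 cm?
13312π cm³/s

V = (4/3)πr³
dV/dt = dV/dr · dr/dt = 4πr² · 13
At r = 16: dV/dt = 13312π cm³/s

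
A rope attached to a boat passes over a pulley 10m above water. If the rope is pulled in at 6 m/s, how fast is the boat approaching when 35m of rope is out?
14√5/5 ≈ 6.261 m/s

rope² = x² + 10²
x = √(35² - 10²) = 15√5
dx/dt = (rope/x) · d(rope)/dt = (35/(15√5)) · (-6) = -14√5/5 m/s
The boat approaches at 14√5/5 ≈ 6.261 m/s.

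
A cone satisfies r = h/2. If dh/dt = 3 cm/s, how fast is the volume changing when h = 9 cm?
243π/4 cm³/s

V = (1/3)π(h/2)²h = πh³/12
dV/dt = πh²/4 · 3
At h = 9: dV/dt = 243π/4 cm³/s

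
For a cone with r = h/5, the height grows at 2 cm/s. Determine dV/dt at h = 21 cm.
882π/25 cm³/s

V = (1/3)π(h/5)²h = πh³/75
dV/dt = πh²/25 · 2
At h = 21: dV/dt = 882π/25 cm³/s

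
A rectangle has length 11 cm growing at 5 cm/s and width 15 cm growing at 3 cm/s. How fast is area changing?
108 cm²/s

A = lw
dA/dt = w·dl/dt + l·dw/dt = 15·5 + 11·3 = 108 cm²/s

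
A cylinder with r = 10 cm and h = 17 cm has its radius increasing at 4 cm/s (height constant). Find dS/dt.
296π cm²/s

S = 2πrh + 2πr² (lateral + bases)
dS/dt = (2πh + 4πr)·dr/dt = (2π·17 + 4π·10)·4
= 296π cm²/s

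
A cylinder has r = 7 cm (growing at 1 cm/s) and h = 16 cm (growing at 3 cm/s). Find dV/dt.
371π cm³/s

V = πr²h
dV/dt = 2πrh·dr/dt + πr²·dh/dt
= 2π(7)(16)(1) + π(7)²(3)
= 371π cm³/s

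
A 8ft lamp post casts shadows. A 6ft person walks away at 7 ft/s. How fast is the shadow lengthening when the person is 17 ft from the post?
21 ft/s

By similar triangles: 8/(x+s) = 6/s
Solving: s = 6x/2
ds/dt = 6/2 · dx/dt = 3 · 7 = 21 ft/s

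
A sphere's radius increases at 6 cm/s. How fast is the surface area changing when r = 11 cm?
528π cm²/s

S = 4πr²
dS/dt = dS/dr · dr/dt = 8πr · 6
At r = 11: dS/dt = 528π cm²/s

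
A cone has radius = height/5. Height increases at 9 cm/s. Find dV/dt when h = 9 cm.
729π/25 cm³/s

V = (1/3)π(h/5)²h = πh³/75
dV/dt = πh²/25 · 9
At h = 9: dV/dt = 729π/25 cm³/s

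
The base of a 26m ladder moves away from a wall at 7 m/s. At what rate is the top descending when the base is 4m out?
14√165/165 ≈ 1.09 m/s

x² + y² = 26²
2x·dx/dt + 2y·dy/dt = 0
dy/dt = -x/y · dx/dt = -4/(2√165) · 7 = -14√165/165 m/s
The top is descending at 14√165/165 ≈ 1.09 m/s.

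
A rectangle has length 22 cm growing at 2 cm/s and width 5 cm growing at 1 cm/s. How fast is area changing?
32 cm²/s

A = lw
dA/dt = w·dl/dt + l·dw/dt = 5·2 + 22·1 = 32 cm²/s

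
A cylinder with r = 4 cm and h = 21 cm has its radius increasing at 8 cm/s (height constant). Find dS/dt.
464π cm²/s

S = 2πrh + 2πr² (lateral + bases)
dS/dt = (2πh + 4πr)·dr/dt = (2π·21 + 4π·4)·8
= 464π cm²/s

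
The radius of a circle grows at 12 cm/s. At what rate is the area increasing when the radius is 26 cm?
624π cm²/s

A = πr²
dA/dt = 2πr · dr/dt = 2π(26)(12) = 624π cm²/s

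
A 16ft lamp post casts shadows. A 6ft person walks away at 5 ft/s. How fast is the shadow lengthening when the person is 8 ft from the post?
3 ft/s

By similar triangles: 16/(x+s) = 6/s
Solving: s = 6x/10
ds/dt = 6/10 · dx/dt = 3/5 · 5 = 3 ft/s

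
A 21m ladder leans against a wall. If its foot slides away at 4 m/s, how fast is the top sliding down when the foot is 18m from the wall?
24√13/13 ≈ 6.656 m/s

x² + y² = 21²
2x·dx/dt + 2y·dy/dt = 0
dy/dt = -x/y · dx/dt = -18/(3√13) · 4 = -24√13/13 m/s
The top is descending at 24√13/13 ≈ 6.656 m/s.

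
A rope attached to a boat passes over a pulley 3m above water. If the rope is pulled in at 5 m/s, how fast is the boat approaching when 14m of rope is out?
70√187/187 ≈ 5.119 m/s

rope² = x² + 3²
x = √(14² - 3²) = √187
dx/dt = (rope/x) · d(rope)/dt = (14/√187) · (-5) = -70√187/187 m/s
The boat approaches at 70√187/187 ≈ 5.119 m/s.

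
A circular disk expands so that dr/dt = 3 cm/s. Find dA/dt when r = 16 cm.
96π cm²/s

A = πr²
dA/dt = 2πr · dr/dt = 2π(16)(3) = 96π cm²/s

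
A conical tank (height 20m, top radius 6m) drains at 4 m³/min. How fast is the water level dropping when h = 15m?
16/(81π) ≈ 0.06288 m/min

r/h = 6/20, so r = (3/10)h
V = (1/3)πr²h = (1/3)π((3/10)h)²h = (3/100)πh³
dV/dh = (9/100)πh²
dh/dt = (dV/dt)/(dV/dh) = -4/((9/100)π·15²) = -16/(81π) m/min
The level is dropping at 16/(81π) ≈ 0.06288 m/min.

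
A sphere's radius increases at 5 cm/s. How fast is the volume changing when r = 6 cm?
720π cm³/s

V = (4/3)πr³
dV/dt = dV/dr · dr/dt = 4πr² · 5
At r = 6: dV/dt = 720π cm³/s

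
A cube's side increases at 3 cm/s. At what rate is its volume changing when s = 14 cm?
1764 cm³/s

V = s³
dV/dt = 3s² · ds/dt = 3·14²·3 = 1764 cm³/s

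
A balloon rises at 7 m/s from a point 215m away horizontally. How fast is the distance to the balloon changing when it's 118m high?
826√60149/60149 ≈ 3.368 m/s

z² = 215² + y²
z = √(215² + 118²) = √60149
dz/dt = y/z · dy/dt = 118/√60149 · 7 = 826√60149/60149 ≈ 3.368 m/s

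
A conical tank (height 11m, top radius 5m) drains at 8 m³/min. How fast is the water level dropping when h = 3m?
968/(225π) ≈ 1.369 m/min

r/h = 5/11, so r = (5/11)h
V = (1/3)πr²h = (1/3)π((5/11)h)²h = (25/363)πh³
dV/dh = (25/121)πh²
dh/dt = (dV/dt)/(dV/dh) = -8/((25/121)π·3²) = -968/(225π) m/min
The level is dropping at 968/(225π) ≈ 1.369 m/min.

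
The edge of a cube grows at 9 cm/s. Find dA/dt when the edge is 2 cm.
216 cm²/s

A = 6s²
dA/dt = 12s · ds/dt = 12·2·9 = 216 cm²/s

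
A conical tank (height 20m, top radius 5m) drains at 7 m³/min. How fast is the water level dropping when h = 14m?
4/(7π) ≈ 0.1819 m/min

r/h = 5/20, so r = (1/4)h
V = (1/3)πr²h = (1/3)π((1/4)h)²h = (1/48)πh³
dV/dh = (1/16)πh²
dh/dt = (dV/dt)/(dV/dh) = -7/((1/16)π·14²) = -4/(7π) m/min
The level is dropping at 4/(7π) ≈ 0.1819 m/min.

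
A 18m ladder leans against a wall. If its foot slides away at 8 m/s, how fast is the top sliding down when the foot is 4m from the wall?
16√77/77 ≈ 1.823 m/s

x² + y² = 18²
2x·dx/dt + 2y·dy/dt = 0
dy/dt = -x/y · dx/dt = -4/(2√77) · 8 = -16√77/77 m/s
The top is descending at 16√77/77 ≈ 1.823 m/s.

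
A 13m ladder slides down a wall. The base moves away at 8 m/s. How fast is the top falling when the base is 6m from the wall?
48√133/133 ≈ 4.162 m/s

x² + y² = 13²
2x·dx/dt + 2y·dy/dt = 0
dy/dt = -x/y · dx/dt = -6/√133 · 8 = -48√133/133 m/s
The top is descending at 48√133/133 ≈ 4.162 m/s.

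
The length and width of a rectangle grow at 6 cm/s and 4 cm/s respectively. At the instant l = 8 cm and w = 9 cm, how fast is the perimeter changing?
20 cm/s

P = 2(l + w)
dP/dt = 2(dl/dt + dw/dt) = 2(6 + 4) = 20 cm/s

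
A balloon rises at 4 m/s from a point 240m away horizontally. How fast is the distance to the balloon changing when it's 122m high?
244√18121/18121 ≈ 1.813 m/s

z² = 240² + y²
z = √(240² + 122²) = 2√18121
dz/dt = y/z · dy/dt = 122/(2√18121) · 4 = 244√18121/18121 ≈ 1.813 m/s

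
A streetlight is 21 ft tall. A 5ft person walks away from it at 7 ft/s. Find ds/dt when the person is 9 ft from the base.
35/16 ft/s

By similar triangles: 21/(x+s) = 5/s
Solving: s = 5x/16
ds/dt = 5/16 · dx/dt = 5/16 · 7 = 35/16 ft/s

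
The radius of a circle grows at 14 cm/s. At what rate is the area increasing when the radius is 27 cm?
756π cm²/s

A = πr²
dA/dt = 2πr · dr/dt = 2π(27)(14) = 756π cm²/s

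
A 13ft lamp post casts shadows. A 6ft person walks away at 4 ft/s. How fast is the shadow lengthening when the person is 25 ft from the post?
24/7 ft/s

By similar triangles: 13/(x+s) = 6/s
Solving: s = 6x/7
ds/dt = 6/7 · dx/dt = 6/7 · 4 = 24/7 ft/s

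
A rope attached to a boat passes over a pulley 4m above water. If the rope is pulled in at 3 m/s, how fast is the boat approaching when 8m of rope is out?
2√3 ≈ 3.464 m/s

rope² = x² + 4²
x = √(8² - 4²) = 4√3
dx/dt = (rope/x) · d(rope)/dt = (8/(4√3)) · (-3) = -2√3 m/s
The boat approaches at 2√3 ≈ 3.464 m/s.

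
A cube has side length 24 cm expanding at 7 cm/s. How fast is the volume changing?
12096 cm³/s

V = s³
dV/dt = 3s² · ds/dt = 3·24²·7 = 12096 cm³/s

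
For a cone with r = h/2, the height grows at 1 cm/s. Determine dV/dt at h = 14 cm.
49π cm³/s

V = (1/3)π(h/2)²h = πh³/12
dV/dt = πh²/4 · 1
At h = 14: dV/dt = 49π cm³/s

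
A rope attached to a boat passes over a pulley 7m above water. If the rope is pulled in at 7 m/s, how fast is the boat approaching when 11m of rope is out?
77√2/12 ≈ 9.075 m/s

rope² = x² + 7²
x = √(11² - 7²) = 6√2
dx/dt = (rope/x) · d(rope)/dt = (11/(6√2)) · (-7) = -77√2/12 m/s
The boat approaches at 77√2/12 ≈ 9.075 m/s.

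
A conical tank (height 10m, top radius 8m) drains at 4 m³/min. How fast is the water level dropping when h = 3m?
25/(36π) ≈ 0.221 m/min

r/h = 8/10, so r = (4/5)h
V = (1/3)πr²h = (1/3)π((4/5)h)²h = (16/75)πh³
dV/dh = (16/25)πh²
dh/dt = (dV/dt)/(dV/dh) = -4/((16/25)π·3²) = -25/(36π) m/min
The level is dropping at 25/(36π) ≈ 0.221 m/min.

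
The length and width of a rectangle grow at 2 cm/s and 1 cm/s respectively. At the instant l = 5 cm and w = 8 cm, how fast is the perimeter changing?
6 cm/s

P = 2(l + w)
dP/dt = 2(dl/dt + dw/dt) = 2(2 + 1) = 6 cm/s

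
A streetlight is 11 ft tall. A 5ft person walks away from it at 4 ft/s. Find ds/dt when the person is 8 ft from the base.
10/3 ft/s

By similar triangles: 11/(x+s) = 5/s
Solving: s = 5x/6
ds/dt = 5/6 · dx/dt = 5/6 · 4 = 10/3 ft/s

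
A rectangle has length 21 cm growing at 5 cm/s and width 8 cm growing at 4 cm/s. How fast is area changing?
124 cm²/s

A = lw
dA/dt = w·dl/dt + l·dw/dt = 8·5 + 21·4 = 124 cm²/s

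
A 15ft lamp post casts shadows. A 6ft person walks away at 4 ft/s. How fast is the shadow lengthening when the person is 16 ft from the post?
8/3 ft/s

By similar triangles: 15/(x+s) = 6/s
Solving: s = 6x/9
ds/dt = 6/9 · dx/dt = 2/3 · 4 = 8/3 ft/s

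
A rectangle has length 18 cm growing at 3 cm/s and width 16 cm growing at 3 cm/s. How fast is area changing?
102 cm²/s

A = lw
dA/dt = w·dl/dt + l·dw/dt = 16·3 + 18·3 = 102 cm²/s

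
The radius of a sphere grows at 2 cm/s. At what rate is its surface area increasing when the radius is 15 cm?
240π cm²/s

S = 4πr²
dS/dt = dS/dr · dr/dt = 8πr · 2
At r = 15: dS/dt = 240π cm²/s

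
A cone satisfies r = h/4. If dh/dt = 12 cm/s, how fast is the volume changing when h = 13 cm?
507π/4 cm³/s

V = (1/3)π(h/4)²h = πh³/48
dV/dt = πh²/16 · 12
At h = 13: dV/dt = 507π/4 cm³/s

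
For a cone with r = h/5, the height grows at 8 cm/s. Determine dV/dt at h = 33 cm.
8712π/25 cm³/s

V = (1/3)π(h/5)²h = πh³/75
dV/dt = πh²/25 · 8
At h = 33: dV/dt = 8712π/25 cm³/s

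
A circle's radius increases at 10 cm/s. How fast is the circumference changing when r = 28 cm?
20π cm/s

C = 2πr
dC/dt = 2π · dr/dt = 2π · 10 = 20π cm/s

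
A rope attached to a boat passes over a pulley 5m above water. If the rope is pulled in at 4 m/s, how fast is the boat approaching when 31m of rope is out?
31√26/39 ≈ 4.053 m/s

rope² = x² + 5²
x = √(31² - 5²) = 6√26
dx/dt = (rope/x) · d(rope)/dt = (31/(6√26)) · (-4) = -31√26/39 m/s
The boat approaches at 31√26/39 ≈ 4.053 m/s.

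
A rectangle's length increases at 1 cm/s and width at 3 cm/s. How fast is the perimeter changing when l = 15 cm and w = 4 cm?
8 cm/s

P = 2(l + w)
dP/dt = 2(dl/dt + dw/dt) = 2(1 + 3) = 8 cm/s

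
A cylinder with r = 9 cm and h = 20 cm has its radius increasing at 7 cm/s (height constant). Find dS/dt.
532π cm²/s

S = 2πrh + 2πr² (lateral + bases)
dS/dt = (2πh + 4πr)·dr/dt = (2π·20 + 4π·9)·7
= 532π cm²/s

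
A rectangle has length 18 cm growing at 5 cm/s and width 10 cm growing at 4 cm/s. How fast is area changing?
122 cm²/s

A = lw
dA/dt = w·dl/dt + l·dw/dt = 10·5 + 18·4 = 122 cm²/s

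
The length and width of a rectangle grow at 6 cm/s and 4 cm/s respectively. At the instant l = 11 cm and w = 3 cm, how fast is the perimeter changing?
20 cm/s

P = 2(l + w)
dP/dt = 2(dl/dt + dw/dt) = 2(6 + 4) = 20 cm/s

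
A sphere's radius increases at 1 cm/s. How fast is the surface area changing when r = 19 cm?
152π cm²/s

S = 4πr²
dS/dt = dS/dr · dr/dt = 8πr · 1
At r = 19: dS/dt = 152π cm²/s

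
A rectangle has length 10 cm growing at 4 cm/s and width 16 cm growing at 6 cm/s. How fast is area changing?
124 cm²/s

A = lw
dA/dt = w·dl/dt + l·dw/dt = 16·4 + 10·6 = 124 cm²/s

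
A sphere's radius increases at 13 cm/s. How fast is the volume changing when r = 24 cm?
29952π cm³/s

V = (4/3)πr³
dV/dt = dV/dr · dr/dt = 4πr² · 13
At r = 24: dV/dt = 29952π cm³/s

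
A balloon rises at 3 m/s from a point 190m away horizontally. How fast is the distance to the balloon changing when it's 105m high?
63√1885/1885 ≈ 1.451 m/s

z² = 190² + y²
z = √(190² + 105²) = 5√1885
dz/dt = y/z · dy/dt = 105/(5√1885) · 3 = 63√1885/1885 ≈ 1.451 m/s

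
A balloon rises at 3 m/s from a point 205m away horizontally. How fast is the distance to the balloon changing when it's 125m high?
75√2306/2306 ≈ 1.562 m/s

z² = 205² + y²
z = √(205² + 125²) = 5√2306
dz/dt = y/z · dy/dt = 125/(5√2306) · 3 = 75√2306/2306 ≈ 1.562 m/s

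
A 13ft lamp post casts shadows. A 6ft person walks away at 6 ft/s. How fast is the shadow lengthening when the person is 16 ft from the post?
36/7 ft/s

By similar triangles: 13/(x+s) = 6/s
Solving: s = 6x/7
ds/dt = 6/7 · dx/dt = 6/7 · 6 = 36/7 ft/s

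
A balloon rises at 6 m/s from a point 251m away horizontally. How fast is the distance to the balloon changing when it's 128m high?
768√79385/79385 ≈ 2.726 m/s

z² = 251² + y²
z = √(251² + 128²) = √79385
dz/dt = y/z · dy/dt = 128/√79385 · 6 = 768√79385/79385 ≈ 2.726 m/s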